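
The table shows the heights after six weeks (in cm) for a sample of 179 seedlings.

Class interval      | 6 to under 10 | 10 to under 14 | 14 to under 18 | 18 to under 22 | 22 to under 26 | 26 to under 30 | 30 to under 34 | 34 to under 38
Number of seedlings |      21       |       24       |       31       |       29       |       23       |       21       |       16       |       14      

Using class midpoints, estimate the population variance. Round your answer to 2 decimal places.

Midpoints: 8, 12, 16, 20, 24, 28, 32, 36
n = 179, Σfm = 3688, mean = 20.6034
Σfm² = 88576
Σf(m − x̄)² = Σfm² − (Σfm)²/n = 88576 − 3688²/179 = 12590.8380
Population variance = 12590.8380 / 179 = 70.3399

70.34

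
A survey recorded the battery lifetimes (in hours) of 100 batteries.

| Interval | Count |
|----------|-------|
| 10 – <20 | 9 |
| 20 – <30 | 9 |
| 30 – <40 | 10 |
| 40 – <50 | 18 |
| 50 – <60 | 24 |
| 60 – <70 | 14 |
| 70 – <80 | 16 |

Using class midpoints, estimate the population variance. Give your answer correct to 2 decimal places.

Midpoints: 15, 25, 35, 45, 55, 65, 75
n = 100, Σfm = 4950, mean = 49.5000
Σfm² = 278100
Σf(m − x̄)² = Σfm² − (Σfm)²/n = 278100 − 4950²/100 = 33075.0000
Population variance = 33075.0000 / 100 = 330.7500

330.75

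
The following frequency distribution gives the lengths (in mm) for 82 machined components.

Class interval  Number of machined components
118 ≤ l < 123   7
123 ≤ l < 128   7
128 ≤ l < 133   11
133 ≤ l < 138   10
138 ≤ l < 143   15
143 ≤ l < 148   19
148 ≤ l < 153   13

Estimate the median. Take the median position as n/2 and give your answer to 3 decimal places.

140.000

Cumulative frequencies: 7, 14, 25, 35, 50, 69, 82
n = 82; position = n/2 = 41.
This falls in the class 138 ≤ l < 143: L = 138, F = 35, f = 15, h = 5.
Median ≈ 138 + ((41 − 35) / 15) × 5 = 140.0000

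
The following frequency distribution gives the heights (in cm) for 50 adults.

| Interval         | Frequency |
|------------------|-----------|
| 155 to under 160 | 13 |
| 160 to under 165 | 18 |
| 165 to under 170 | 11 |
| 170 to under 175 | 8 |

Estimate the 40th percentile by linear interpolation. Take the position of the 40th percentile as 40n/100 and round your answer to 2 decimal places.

161.94

Cumulative frequencies: 13, 31, 42, 50
n = 50; position = 40n/100 = 20.
This falls in the class 160 to under 165: L = 160, F = 13, f = 18, h = 5.
40th percentile ≈ 160 + ((20 − 13) / 18) × 5 = 161.9444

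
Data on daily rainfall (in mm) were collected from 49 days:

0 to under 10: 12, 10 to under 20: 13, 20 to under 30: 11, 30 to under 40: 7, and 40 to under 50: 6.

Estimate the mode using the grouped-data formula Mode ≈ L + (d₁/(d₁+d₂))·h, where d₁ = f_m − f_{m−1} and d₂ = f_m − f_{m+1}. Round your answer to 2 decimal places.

Modal class: 10 to under 20 (highest frequency 13).
d₁ = 13 − 12 = 1, d₂ = 13 − 11 = 2
Mode ≈ 10 + (1/(1+2)) × 10 = 10 + 3.3333 = 13.3333

13.33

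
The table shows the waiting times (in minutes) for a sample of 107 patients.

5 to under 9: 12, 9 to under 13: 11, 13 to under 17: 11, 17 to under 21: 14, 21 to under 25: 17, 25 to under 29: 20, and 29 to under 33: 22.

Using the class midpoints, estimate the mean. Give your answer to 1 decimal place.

21.0

Midpoints: 7, 11, 15, 19, 23, 27, 31
Σfm = 12×7 + 11×11 + 11×15 + 14×19 + 17×23 + 20×27 + 22×31 = 2249
n = Σf = 107
Mean = 2249 / 107 = 21.0187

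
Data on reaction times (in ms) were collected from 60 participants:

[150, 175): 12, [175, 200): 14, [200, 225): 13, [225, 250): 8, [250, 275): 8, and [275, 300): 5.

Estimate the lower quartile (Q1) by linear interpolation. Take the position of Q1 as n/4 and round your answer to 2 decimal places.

Cumulative frequencies: 12, 26, 39, 47, 55, 60
n = 60; position = n/4 = 15.
This falls in the class [175, 200): L = 175, F = 12, f = 14, h = 25.
Lower quartile ≈ 175 + ((15 − 12) / 14) × 25 = 180.3571

180.36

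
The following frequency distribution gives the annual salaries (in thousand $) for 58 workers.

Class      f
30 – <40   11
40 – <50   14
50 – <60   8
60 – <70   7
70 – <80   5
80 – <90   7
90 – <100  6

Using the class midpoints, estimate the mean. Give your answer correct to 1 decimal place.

59.5

Midpoints: 35, 45, 55, 65, 75, 85, 95
Σfm = 11×35 + 14×45 + 8×55 + 7×65 + 5×75 + 7×85 + 6×95 = 3450
n = Σf = 58
Mean = 3450 / 58 = 59.4828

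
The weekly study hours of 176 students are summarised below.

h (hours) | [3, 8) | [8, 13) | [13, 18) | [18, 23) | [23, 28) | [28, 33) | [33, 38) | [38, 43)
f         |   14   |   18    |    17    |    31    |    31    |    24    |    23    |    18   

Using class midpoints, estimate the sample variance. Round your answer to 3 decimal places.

Midpoints: 5.5, 10.5, 15.5, 20.5, 25.5, 30.5, 35.5, 40.5
n = 176, Σfm = 4233, mean = 24.0511
Σfm² = 120514
Σf(m − x̄)² = Σfm² − (Σfm)²/n = 120514 − 4233²/176 = 18705.5398
Sample variance = 18705.5398 / 175 = 106.8888

106.889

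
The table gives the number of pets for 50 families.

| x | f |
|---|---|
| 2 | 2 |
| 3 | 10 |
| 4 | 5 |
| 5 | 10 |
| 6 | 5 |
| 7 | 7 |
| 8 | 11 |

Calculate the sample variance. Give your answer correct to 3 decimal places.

3.800

Values: 2, 3, 4, 5, 6, 7, 8
n = 50, Σfx = 271, mean = 5.4200
Σfx² = 1655
Σf(x − x̄)² = Σfx² − (Σfx)²/n = 1655 − 271²/50 = 186.1800
Sample variance = 186.1800 / 49 = 3.7996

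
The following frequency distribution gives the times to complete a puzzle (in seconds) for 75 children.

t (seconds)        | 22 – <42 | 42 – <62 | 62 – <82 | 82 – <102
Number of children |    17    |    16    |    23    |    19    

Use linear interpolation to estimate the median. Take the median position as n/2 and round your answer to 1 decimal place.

Cumulative frequencies: 17, 33, 56, 75
n = 75; position = n/2 = 37.5.
This falls in the class 62 – <82: L = 62, F = 33, f = 23, h = 20.
Median ≈ 62 + ((37.5 − 33) / 23) × 20 = 65.9130

65.9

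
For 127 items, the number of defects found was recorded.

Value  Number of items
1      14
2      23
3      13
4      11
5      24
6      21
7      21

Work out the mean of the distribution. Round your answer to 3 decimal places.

4.220

Values: 1, 2, 3, 4, 5, 6, 7
Σfx = 14×1 + 23×2 + 13×3 + 11×4 + 24×5 + 21×6 + 21×7 = 536
n = Σf = 127
Mean = 536 / 127 = 4.2205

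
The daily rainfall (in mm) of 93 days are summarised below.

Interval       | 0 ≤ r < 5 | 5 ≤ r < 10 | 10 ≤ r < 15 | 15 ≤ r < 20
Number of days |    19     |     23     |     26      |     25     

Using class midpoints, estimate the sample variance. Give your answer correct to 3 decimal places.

Midpoints: 2.5, 7.5, 12.5, 17.5
n = 93, Σfm = 982.5, mean = 10.5645
Σfm² = 13131.25
Σf(m − x̄)² = Σfm² − (Σfm)²/n = 13131.25 − 982.5²/93 = 2751.6129
Sample variance = 2751.6129 / 92 = 29.9088

29.909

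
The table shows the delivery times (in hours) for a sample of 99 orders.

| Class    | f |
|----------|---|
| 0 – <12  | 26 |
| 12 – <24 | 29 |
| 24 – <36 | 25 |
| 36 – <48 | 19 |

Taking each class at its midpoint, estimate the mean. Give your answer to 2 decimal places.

22.48

Midpoints: 6, 18, 30, 42
Σfm = 26×6 + 29×18 + 25×30 + 19×42 = 2226
n = Σf = 99
Mean = 2226 / 99 = 22.4848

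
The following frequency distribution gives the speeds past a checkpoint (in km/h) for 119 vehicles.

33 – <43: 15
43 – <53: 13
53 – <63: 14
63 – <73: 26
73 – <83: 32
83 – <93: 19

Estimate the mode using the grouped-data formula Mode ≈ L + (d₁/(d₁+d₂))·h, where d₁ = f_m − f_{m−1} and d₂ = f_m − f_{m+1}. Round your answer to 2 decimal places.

76.16

Modal class: 73 – <83 (highest frequency 32).
d₁ = 32 − 26 = 6, d₂ = 32 − 19 = 13
Mode ≈ 73 + (6/(6+13)) × 10 = 73 + 3.1579 = 76.1579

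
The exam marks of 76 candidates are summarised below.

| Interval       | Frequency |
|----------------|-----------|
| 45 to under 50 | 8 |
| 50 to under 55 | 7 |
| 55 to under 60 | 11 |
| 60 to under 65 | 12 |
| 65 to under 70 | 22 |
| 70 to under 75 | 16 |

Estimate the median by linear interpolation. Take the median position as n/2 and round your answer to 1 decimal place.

65.0

Cumulative frequencies: 8, 15, 26, 38, 60, 76
n = 76; position = n/2 = 38.
This falls in the class 60 to under 65: L = 60, F = 26, f = 12, h = 5.
Median ≈ 60 + ((38 − 26) / 12) × 5 = 65.0000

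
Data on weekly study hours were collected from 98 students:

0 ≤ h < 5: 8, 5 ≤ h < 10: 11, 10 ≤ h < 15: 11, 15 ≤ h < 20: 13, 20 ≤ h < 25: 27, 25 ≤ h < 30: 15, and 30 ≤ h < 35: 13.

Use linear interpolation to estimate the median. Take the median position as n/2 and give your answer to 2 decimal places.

Cumulative frequencies: 8, 19, 30, 43, 70, 85, 98
n = 98; position = n/2 = 49.
This falls in the class 20 ≤ h < 25: L = 20, F = 43, f = 27, h = 5.
Median ≈ 20 + ((49 − 43) / 27) × 5 = 21.1111

21.11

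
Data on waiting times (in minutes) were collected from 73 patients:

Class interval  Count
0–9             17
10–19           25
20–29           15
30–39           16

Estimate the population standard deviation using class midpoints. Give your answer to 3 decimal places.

Midpoints: 4.5, 14.5, 24.5, 34.5
n = 73, Σfm = 1358.5, mean = 18.6096
Σfm² = 33648.25
Σf(m − x̄)² = Σfm² − (Σfm)²/n = 33648.25 − 1358.5²/73 = 8367.1233
Population variance = 8367.1233 / 73 = 114.6181
Standard deviation = √114.6181 = 10.7060

10.706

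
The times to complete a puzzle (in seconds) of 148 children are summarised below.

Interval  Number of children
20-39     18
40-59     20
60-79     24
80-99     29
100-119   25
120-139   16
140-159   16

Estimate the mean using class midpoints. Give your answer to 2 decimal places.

Midpoints: 29.5, 49.5, 69.5, 89.5, 109.5, 129.5, 149.5
Σfm = 18×29.5 + 20×49.5 + 24×69.5 + 29×89.5 + 25×109.5 + 16×129.5 + 16×149.5 = 12986
n = Σf = 148
Mean = 12986 / 148 = 87.7432

87.74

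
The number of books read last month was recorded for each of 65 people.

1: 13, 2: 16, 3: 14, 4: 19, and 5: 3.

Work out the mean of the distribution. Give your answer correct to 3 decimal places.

2.738

Values: 1, 2, 3, 4, 5
Σfx = 13×1 + 16×2 + 14×3 + 19×4 + 3×5 = 178
n = Σf = 65
Mean = 178 / 65 = 2.7385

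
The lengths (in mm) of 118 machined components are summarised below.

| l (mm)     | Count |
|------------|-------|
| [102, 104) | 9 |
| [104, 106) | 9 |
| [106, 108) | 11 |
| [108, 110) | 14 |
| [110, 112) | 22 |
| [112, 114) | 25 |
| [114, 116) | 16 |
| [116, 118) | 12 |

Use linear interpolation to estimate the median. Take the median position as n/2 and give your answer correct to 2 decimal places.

111.45

Cumulative frequencies: 9, 18, 29, 43, 65, 90, 106, 118
n = 118; position = n/2 = 59.
This falls in the class [110, 112): L = 110, F = 43, f = 22, h = 2.
Median ≈ 110 + ((59 − 43) / 22) × 2 = 111.4545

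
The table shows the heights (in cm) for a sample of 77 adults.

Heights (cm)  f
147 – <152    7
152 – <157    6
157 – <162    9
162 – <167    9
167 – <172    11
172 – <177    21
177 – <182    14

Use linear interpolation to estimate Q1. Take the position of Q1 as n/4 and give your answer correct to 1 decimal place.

Cumulative frequencies: 7, 13, 22, 31, 42, 63, 77
n = 77; position = n/4 = 19.25.
This falls in the class 157 – <162: L = 157, F = 13, f = 9, h = 5.
Lower quartile ≈ 157 + ((19.25 − 13) / 9) × 5 = 160.4722

160.5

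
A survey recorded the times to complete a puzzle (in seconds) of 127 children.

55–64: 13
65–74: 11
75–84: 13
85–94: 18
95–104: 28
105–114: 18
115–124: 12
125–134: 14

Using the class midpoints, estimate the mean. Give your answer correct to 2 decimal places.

95.96

Midpoints: 59.5, 69.5, 79.5, 89.5, 99.5, 109.5, 119.5, 129.5
Σfm = 13×59.5 + 11×69.5 + 13×79.5 + 18×89.5 + 28×99.5 + 18×109.5 + 12×119.5 + 14×129.5 = 12186.5
n = Σf = 127
Mean = 12186.5 / 127 = 95.9567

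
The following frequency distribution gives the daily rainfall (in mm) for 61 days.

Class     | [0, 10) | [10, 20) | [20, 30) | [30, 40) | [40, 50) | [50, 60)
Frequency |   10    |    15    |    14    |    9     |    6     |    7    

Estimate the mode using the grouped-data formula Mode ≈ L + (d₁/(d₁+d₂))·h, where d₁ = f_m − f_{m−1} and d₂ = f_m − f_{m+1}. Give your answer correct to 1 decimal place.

18.3

Modal class: [10, 20) (highest frequency 15).
d₁ = 15 − 10 = 5, d₂ = 15 − 14 = 1
Mode ≈ 10 + (5/(5+1)) × 10 = 10 + 8.3333 = 18.3333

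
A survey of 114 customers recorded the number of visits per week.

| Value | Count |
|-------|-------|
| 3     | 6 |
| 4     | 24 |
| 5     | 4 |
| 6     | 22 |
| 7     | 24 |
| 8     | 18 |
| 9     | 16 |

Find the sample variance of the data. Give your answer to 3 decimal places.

Values: 3, 4, 5, 6, 7, 8, 9
n = 114, Σfx = 722, mean = 6.3333
Σfx² = 4954
Σf(x − x̄)² = Σfx² − (Σfx)²/n = 4954 − 722²/114 = 381.3333
Sample variance = 381.3333 / 113 = 3.3746

3.375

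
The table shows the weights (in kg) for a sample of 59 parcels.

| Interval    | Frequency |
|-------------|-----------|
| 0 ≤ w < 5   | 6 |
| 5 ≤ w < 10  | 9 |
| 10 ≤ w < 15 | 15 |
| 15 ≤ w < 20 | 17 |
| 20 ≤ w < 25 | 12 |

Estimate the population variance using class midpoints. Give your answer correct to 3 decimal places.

Midpoints: 2.5, 7.5, 12.5, 17.5, 22.5
n = 59, Σfm = 837.5, mean = 14.1949
Σfm² = 14168.75
Σf(m − x̄)² = Σfm² − (Σfm)²/n = 14168.75 − 837.5²/59 = 2280.5085
Population variance = 2280.5085 / 59 = 38.6527

38.653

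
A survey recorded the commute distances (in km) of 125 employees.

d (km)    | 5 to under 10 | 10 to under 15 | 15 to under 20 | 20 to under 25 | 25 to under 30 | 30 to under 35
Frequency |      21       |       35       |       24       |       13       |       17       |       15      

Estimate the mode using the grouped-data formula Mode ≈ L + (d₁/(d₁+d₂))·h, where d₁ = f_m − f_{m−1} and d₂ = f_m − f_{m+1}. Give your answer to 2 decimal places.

Modal class: 10 to under 15 (highest frequency 35).
d₁ = 35 − 21 = 14, d₂ = 35 − 24 = 11
Mode ≈ 10 + (14/(14+11)) × 5 = 10 + 2.8000 = 12.8000

12.80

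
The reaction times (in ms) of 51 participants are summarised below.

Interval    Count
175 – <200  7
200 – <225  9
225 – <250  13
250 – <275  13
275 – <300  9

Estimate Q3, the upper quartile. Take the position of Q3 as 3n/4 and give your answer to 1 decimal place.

Cumulative frequencies: 7, 16, 29, 42, 51
n = 51; position = 3n/4 = 38.25.
This falls in the class 250 – <275: L = 250, F = 29, f = 13, h = 25.
Upper quartile ≈ 250 + ((38.25 − 29) / 13) × 25 = 267.7885

267.8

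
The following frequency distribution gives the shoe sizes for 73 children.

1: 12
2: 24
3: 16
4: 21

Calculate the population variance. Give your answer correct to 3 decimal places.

1.137

Values: 1, 2, 3, 4
n = 73, Σfx = 192, mean = 2.6301
Σfx² = 588
Σf(x − x̄)² = Σfx² − (Σfx)²/n = 588 − 192²/73 = 83.0137
Population variance = 83.0137 / 73 = 1.1372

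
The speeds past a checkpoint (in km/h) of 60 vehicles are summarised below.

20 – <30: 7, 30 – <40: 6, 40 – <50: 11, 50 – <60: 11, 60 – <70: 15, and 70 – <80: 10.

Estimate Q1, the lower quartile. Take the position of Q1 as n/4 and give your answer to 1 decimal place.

41.8

Cumulative frequencies: 7, 13, 24, 35, 50, 60
n = 60; position = n/4 = 15.
This falls in the class 40 – <50: L = 40, F = 13, f = 11, h = 10.
Lower quartile ≈ 40 + ((15 − 13) / 11) × 10 = 41.8182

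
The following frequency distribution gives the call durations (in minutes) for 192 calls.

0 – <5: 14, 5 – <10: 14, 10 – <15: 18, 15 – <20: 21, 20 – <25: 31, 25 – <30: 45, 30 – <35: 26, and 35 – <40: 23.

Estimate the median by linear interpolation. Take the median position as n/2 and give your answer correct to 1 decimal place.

Cumulative frequencies: 14, 28, 46, 67, 98, 143, 169, 192
n = 192; position = n/2 = 96.
This falls in the class 20 – <25: L = 20, F = 67, f = 31, h = 5.
Median ≈ 20 + ((96 − 67) / 31) × 5 = 24.6774

24.7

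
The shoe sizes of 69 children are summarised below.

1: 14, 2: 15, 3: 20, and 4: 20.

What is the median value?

3

Cumulative frequencies: 14, 29, 49, 69
n = 69, so the median is the value in position (n+1)/2 = 35.
Position 35 falls at value 3.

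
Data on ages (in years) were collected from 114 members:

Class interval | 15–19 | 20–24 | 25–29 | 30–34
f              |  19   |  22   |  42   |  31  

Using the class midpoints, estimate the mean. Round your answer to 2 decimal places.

25.73

Midpoints: 17, 22, 27, 32
Σfm = 19×17 + 22×22 + 42×27 + 31×32 = 2933
n = Σf = 114
Mean = 2933 / 114 = 25.7281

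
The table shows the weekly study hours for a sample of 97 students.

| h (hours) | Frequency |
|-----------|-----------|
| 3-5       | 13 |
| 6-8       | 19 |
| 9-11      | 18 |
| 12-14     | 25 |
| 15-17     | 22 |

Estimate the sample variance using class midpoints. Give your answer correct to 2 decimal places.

16.69

Midpoints: 4, 7, 10, 13, 16
n = 97, Σfm = 1042, mean = 10.7423
Σfm² = 12796
Σf(m − x̄)² = Σfm² − (Σfm)²/n = 12796 − 1042²/97 = 1602.5567
Sample variance = 1602.5567 / 96 = 16.6933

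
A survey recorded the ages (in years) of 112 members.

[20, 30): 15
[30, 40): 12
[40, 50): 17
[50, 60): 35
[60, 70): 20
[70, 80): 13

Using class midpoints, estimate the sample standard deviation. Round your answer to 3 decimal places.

15.237

Midpoints: 25, 35, 45, 55, 65, 75
n = 112, Σfm = 5760, mean = 51.4286
Σfm² = 322000
Σf(m − x̄)² = Σfm² − (Σfm)²/n = 322000 − 5760²/112 = 25771.4286
Sample variance = 25771.4286 / 111 = 232.1750
Standard deviation = √232.1750 = 15.2373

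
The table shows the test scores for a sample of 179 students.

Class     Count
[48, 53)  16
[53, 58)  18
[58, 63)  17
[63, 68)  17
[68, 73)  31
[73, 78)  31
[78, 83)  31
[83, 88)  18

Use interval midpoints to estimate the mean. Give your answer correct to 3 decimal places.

Midpoints: 50.5, 55.5, 60.5, 65.5, 70.5, 75.5, 80.5, 85.5
Σfm = 16×50.5 + 18×55.5 + 17×60.5 + 17×65.5 + 31×70.5 + 31×75.5 + 31×80.5 + 18×85.5 = 12509.5
n = Σf = 179
Mean = 12509.5 / 179 = 69.8855

69.885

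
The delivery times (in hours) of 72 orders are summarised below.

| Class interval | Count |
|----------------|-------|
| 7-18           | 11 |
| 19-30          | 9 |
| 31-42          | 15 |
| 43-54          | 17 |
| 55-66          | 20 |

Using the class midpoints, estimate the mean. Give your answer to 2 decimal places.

40.83

Midpoints: 12.5, 24.5, 36.5, 48.5, 60.5
Σfm = 11×12.5 + 9×24.5 + 15×36.5 + 17×48.5 + 20×60.5 = 2940
n = Σf = 72
Mean = 2940 / 72 = 40.8333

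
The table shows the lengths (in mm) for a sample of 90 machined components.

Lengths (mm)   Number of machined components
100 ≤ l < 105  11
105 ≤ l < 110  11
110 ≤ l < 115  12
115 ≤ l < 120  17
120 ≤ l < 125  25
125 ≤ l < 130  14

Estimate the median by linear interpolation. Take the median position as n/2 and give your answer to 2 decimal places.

118.24

Cumulative frequencies: 11, 22, 34, 51, 76, 90
n = 90; position = n/2 = 45.
This falls in the class 115 ≤ l < 120: L = 115, F = 34, f = 17, h = 5.
Median ≈ 115 + ((45 − 34) / 17) × 5 = 118.2353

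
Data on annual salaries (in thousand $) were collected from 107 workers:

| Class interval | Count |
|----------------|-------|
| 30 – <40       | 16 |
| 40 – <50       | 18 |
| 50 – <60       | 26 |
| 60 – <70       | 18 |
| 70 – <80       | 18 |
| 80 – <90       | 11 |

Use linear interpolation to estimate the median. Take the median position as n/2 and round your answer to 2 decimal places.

Cumulative frequencies: 16, 34, 60, 78, 96, 107
n = 107; position = n/2 = 53.5.
This falls in the class 50 – <60: L = 50, F = 34, f = 26, h = 10.
Median ≈ 50 + ((53.5 − 34) / 26) × 10 = 57.5000

57.50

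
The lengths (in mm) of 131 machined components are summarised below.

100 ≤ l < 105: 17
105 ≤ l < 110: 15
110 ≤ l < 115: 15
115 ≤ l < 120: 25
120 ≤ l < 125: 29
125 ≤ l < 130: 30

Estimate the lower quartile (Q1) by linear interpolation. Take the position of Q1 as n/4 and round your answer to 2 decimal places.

Cumulative frequencies: 17, 32, 47, 72, 101, 131
n = 131; position = n/4 = 32.75.
This falls in the class 110 ≤ l < 115: L = 110, F = 32, f = 15, h = 5.
Lower quartile ≈ 110 + ((32.75 − 32) / 15) × 5 = 110.2500

110.25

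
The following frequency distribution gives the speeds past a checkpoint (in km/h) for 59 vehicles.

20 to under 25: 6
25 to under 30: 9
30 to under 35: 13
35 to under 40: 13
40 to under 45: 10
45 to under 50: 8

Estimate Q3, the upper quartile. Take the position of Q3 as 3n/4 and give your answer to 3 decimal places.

41.625

Cumulative frequencies: 6, 15, 28, 41, 51, 59
n = 59; position = 3n/4 = 44.25.
This falls in the class 40 to under 45: L = 40, F = 41, f = 10, h = 5.
Upper quartile ≈ 40 + ((44.25 − 41) / 10) × 5 = 41.6250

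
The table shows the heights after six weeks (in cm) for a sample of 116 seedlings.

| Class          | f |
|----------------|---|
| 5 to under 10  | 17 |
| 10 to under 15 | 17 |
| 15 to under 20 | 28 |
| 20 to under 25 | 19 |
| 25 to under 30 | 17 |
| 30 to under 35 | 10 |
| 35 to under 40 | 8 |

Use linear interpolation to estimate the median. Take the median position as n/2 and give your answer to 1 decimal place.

19.3

Cumulative frequencies: 17, 34, 62, 81, 98, 108, 116
n = 116; position = n/2 = 58.
This falls in the class 15 to under 20: L = 15, F = 34, f = 28, h = 5.
Median ≈ 15 + ((58 − 34) / 28) × 5 = 19.2857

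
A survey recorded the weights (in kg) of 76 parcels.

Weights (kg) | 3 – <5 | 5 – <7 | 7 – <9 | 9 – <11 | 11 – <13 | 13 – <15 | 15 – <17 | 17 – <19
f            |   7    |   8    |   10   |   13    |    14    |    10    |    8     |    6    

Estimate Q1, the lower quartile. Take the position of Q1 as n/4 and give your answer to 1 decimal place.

7.8

Cumulative frequencies: 7, 15, 25, 38, 52, 62, 70, 76
n = 76; position = n/4 = 19.
This falls in the class 7 – <9: L = 7, F = 15, f = 10, h = 2.
Lower quartile ≈ 7 + ((19 − 15) / 10) × 2 = 7.8000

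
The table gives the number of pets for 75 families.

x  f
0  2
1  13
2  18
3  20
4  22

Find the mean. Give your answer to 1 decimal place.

2.6

Values: 0, 1, 2, 3, 4
Σfx = 2×0 + 13×1 + 18×2 + 20×3 + 22×4 = 197
n = Σf = 75
Mean = 197 / 75 = 2.6267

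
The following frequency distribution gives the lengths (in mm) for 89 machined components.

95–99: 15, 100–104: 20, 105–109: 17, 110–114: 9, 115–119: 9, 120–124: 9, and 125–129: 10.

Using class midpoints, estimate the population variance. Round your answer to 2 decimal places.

Midpoints: 97, 102, 107, 112, 117, 122, 127
n = 89, Σfm = 9743, mean = 109.4719
Σfm² = 1075191
Σf(m − x̄)² = Σfm² − (Σfm)²/n = 1075191 − 9743²/89 = 8606.1798
Population variance = 8606.1798 / 89 = 96.6986

96.70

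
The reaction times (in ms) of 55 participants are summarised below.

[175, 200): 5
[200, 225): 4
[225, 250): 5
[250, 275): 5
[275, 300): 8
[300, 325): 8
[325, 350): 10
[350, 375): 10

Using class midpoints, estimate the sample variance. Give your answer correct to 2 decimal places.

Midpoints: 187.5, 212.5, 237.5, 262.5, 287.5, 312.5, 337.5, 362.5
n = 55, Σfm = 16087.5, mean = 292.5000
Σfm² = 4878593.75
Σf(m − x̄)² = Σfm² − (Σfm)²/n = 4878593.75 − 16087.5²/55 = 173000.0000
Sample variance = 173000.0000 / 54 = 3203.7037

3203.70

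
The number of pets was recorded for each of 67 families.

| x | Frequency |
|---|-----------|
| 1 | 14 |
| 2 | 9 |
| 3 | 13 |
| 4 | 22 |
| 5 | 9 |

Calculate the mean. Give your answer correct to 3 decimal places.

Values: 1, 2, 3, 4, 5
Σfx = 14×1 + 9×2 + 13×3 + 22×4 + 9×5 = 204
n = Σf = 67
Mean = 204 / 67 = 3.0448

3.045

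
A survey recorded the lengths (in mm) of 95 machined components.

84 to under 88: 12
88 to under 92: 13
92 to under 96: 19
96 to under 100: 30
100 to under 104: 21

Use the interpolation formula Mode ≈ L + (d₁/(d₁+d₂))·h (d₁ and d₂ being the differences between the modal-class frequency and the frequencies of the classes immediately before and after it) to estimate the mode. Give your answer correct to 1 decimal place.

Modal class: 96 to under 100 (highest frequency 30).
d₁ = 30 − 19 = 11, d₂ = 30 − 21 = 9
Mode ≈ 96 + (11/(11+9)) × 4 = 96 + 2.2000 = 98.2000

98.2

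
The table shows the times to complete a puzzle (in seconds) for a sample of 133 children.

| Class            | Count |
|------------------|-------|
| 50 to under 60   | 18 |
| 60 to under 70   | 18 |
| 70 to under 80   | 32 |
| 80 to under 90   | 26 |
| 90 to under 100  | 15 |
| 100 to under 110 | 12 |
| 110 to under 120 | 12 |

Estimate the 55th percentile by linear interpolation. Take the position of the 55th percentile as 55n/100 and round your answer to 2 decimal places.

Cumulative frequencies: 18, 36, 68, 94, 109, 121, 133
n = 133; position = 55n/100 = 73.15.
This falls in the class 80 to under 90: L = 80, F = 68, f = 26, h = 10.
55th percentile ≈ 80 + ((73.15 − 68) / 26) × 10 = 81.9808

81.98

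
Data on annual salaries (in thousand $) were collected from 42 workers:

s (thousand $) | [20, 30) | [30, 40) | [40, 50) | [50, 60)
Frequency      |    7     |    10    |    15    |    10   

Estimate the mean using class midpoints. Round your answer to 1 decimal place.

Midpoints: 25, 35, 45, 55
Σfm = 7×25 + 10×35 + 15×45 + 10×55 = 1750
n = Σf = 42
Mean = 1750 / 42 = 41.6667

41.7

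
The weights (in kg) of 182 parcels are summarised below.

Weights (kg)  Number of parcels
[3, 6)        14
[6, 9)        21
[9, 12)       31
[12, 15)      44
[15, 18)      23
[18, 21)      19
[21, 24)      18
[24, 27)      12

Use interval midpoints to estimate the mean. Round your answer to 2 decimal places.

Midpoints: 4.5, 7.5, 10.5, 13.5, 16.5, 19.5, 22.5, 25.5
Σfm = 14×4.5 + 21×7.5 + 31×10.5 + 44×13.5 + 23×16.5 + 19×19.5 + 18×22.5 + 12×25.5 = 2601
n = Σf = 182
Mean = 2601 / 182 = 14.2912

14.29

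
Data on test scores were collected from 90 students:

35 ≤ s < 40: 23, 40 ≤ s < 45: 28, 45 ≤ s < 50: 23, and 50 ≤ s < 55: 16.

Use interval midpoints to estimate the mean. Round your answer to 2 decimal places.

Midpoints: 37.5, 42.5, 47.5, 52.5
Σfm = 23×37.5 + 28×42.5 + 23×47.5 + 16×52.5 = 3985
n = Σf = 90
Mean = 3985 / 90 = 44.2778

44.28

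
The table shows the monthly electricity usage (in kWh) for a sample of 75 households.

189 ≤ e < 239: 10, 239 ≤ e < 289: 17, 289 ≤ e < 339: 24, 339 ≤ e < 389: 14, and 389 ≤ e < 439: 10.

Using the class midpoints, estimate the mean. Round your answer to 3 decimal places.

Midpoints: 214, 264, 314, 364, 414
Σfm = 10×214 + 17×264 + 24×314 + 14×364 + 10×414 = 23400
n = Σf = 75
Mean = 23400 / 75 = 312.0000

312.000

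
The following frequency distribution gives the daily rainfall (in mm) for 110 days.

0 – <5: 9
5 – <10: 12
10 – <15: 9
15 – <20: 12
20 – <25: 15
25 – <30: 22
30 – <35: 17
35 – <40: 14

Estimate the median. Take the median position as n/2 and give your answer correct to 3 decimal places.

24.333

Cumulative frequencies: 9, 21, 30, 42, 57, 79, 96, 110
n = 110; position = n/2 = 55.
This falls in the class 20 – <25: L = 20, F = 42, f = 15, h = 5.
Median ≈ 20 + ((55 − 42) / 15) × 5 = 24.3333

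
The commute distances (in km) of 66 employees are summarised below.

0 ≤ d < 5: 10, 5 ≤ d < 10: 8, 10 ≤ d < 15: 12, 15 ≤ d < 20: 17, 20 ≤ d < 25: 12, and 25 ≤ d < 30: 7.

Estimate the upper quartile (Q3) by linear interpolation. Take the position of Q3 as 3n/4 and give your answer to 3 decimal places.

21.042

Cumulative frequencies: 10, 18, 30, 47, 59, 66
n = 66; position = 3n/4 = 49.5.
This falls in the class 20 ≤ d < 25: L = 20, F = 47, f = 12, h = 5.
Upper quartile ≈ 20 + ((49.5 − 47) / 12) × 5 = 21.0417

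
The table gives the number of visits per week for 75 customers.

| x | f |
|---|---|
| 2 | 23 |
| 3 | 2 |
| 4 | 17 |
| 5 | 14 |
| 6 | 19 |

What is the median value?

Cumulative frequencies: 23, 25, 42, 56, 75
n = 75, so the median is the value in position (n+1)/2 = 38.
Position 38 falls at value 4.

4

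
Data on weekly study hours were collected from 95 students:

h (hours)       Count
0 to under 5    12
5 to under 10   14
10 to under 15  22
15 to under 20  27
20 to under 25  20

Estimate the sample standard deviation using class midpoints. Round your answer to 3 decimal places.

Midpoints: 2.5, 7.5, 12.5, 17.5, 22.5
n = 95, Σfm = 1332.5, mean = 14.0263
Σfm² = 22693.75
Σf(m − x̄)² = Σfm² − (Σfm)²/n = 22693.75 − 1332.5²/95 = 4003.6842
Sample variance = 4003.6842 / 94 = 42.5924
Standard deviation = √42.5924 = 6.5263

6.526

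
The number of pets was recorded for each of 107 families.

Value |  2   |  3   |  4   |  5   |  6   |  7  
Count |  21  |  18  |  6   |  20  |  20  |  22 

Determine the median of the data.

5

Cumulative frequencies: 21, 39, 45, 65, 85, 107
n = 107, so the median is the value in position (n+1)/2 = 54.
Position 54 falls at value 5.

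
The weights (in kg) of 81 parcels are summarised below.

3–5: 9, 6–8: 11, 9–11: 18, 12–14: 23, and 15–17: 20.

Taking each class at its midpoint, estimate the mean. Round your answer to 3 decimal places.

Midpoints: 4, 7, 10, 13, 16
Σfm = 9×4 + 11×7 + 18×10 + 23×13 + 20×16 = 912
n = Σf = 81
Mean = 912 / 81 = 11.2593

11.259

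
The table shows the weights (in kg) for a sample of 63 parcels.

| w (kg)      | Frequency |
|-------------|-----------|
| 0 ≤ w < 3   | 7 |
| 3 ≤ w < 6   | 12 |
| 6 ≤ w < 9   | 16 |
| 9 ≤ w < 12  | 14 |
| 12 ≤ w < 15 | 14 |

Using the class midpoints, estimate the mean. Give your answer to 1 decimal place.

Midpoints: 1.5, 4.5, 7.5, 10.5, 13.5
Σfm = 7×1.5 + 12×4.5 + 16×7.5 + 14×10.5 + 14×13.5 = 520.5
n = Σf = 63
Mean = 520.5 / 63 = 8.2619

8.3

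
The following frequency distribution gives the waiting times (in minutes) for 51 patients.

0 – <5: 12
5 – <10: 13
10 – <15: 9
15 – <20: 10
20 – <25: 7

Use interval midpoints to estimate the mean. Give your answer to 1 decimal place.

Midpoints: 2.5, 7.5, 12.5, 17.5, 22.5
Σfm = 12×2.5 + 13×7.5 + 9×12.5 + 10×17.5 + 7×22.5 = 572.5
n = Σf = 51
Mean = 572.5 / 51 = 11.2255

11.2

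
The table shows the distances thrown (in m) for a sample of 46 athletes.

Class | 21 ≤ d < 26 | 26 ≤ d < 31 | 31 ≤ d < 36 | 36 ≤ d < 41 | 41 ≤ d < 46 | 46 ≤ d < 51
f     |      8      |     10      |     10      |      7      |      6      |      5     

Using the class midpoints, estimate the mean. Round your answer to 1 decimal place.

34.4

Midpoints: 23.5, 28.5, 33.5, 38.5, 43.5, 48.5
Σfm = 8×23.5 + 10×28.5 + 10×33.5 + 7×38.5 + 6×43.5 + 5×48.5 = 1581
n = Σf = 46
Mean = 1581 / 46 = 34.3696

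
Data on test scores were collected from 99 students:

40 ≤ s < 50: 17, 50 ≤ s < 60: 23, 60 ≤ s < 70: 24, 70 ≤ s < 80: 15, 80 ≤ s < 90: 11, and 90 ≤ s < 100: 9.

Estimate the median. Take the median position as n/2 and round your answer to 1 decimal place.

64.0

Cumulative frequencies: 17, 40, 64, 79, 90, 99
n = 99; position = n/2 = 49.5.
This falls in the class 60 ≤ s < 70: L = 60, F = 40, f = 24, h = 10.
Median ≈ 60 + ((49.5 − 40) / 24) × 10 = 63.9583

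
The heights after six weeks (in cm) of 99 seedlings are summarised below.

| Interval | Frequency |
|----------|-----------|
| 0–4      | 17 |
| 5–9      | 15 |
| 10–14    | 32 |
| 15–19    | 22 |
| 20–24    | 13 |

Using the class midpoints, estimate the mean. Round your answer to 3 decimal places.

11.949

Midpoints: 2, 7, 12, 17, 22
Σfm = 17×2 + 15×7 + 32×12 + 22×17 + 13×22 = 1183
n = Σf = 99
Mean = 1183 / 99 = 11.9495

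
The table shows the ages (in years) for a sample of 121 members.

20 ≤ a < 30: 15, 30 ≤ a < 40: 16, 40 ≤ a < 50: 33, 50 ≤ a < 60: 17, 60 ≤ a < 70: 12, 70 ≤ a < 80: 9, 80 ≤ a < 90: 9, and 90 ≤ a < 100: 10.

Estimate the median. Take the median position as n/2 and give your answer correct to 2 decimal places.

48.94

Cumulative frequencies: 15, 31, 64, 81, 93, 102, 111, 121
n = 121; position = n/2 = 60.5.
This falls in the class 40 ≤ a < 50: L = 40, F = 31, f = 33, h = 10.
Median ≈ 40 + ((60.5 − 31) / 33) × 10 = 48.9394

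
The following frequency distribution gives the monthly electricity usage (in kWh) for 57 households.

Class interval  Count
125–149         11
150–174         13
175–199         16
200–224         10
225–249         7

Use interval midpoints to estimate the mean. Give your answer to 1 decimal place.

Midpoints: 137, 162, 187, 212, 237
Σfm = 11×137 + 13×162 + 16×187 + 10×212 + 7×237 = 10384
n = Σf = 57
Mean = 10384 / 57 = 182.1754

182.2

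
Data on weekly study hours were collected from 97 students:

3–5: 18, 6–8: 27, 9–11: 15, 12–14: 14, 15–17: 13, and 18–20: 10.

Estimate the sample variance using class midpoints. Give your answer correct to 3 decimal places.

Midpoints: 4, 7, 10, 13, 16, 19
n = 97, Σfm = 991, mean = 10.2165
Σfm² = 12415
Σf(m − x̄)² = Σfm² − (Σfm)²/n = 12415 − 991²/97 = 2290.4536
Sample variance = 2290.4536 / 96 = 23.8589

23.859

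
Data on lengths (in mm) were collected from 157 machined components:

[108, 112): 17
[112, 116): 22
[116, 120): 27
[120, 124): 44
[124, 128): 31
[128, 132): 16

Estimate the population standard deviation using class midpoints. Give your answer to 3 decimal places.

Midpoints: 110, 114, 118, 122, 126, 130
n = 157, Σfm = 18918, mean = 120.4968
Σfm² = 2285012
Σf(m − x̄)² = Σfm² − (Σfm)²/n = 2285012 − 18918²/157 = 5453.2484
Population variance = 5453.2484 / 157 = 34.7341
Standard deviation = √34.7341 = 5.8936

5.894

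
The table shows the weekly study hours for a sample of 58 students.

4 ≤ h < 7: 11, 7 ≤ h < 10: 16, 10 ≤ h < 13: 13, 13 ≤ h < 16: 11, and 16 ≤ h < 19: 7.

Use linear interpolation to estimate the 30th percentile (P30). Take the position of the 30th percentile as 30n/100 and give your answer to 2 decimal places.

Cumulative frequencies: 11, 27, 40, 51, 58
n = 58; position = 30n/100 = 17.4.
This falls in the class 7 ≤ h < 10: L = 7, F = 11, f = 16, h = 3.
30th percentile ≈ 7 + ((17.4 − 11) / 16) × 3 = 8.2000

8.20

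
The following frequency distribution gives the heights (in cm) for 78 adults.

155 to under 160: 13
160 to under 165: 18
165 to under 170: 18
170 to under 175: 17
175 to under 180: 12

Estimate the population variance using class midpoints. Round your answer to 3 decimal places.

Midpoints: 157.5, 162.5, 167.5, 172.5, 177.5
n = 78, Σfm = 13050, mean = 167.3077
Σfm² = 2186737.5
Σf(m − x̄)² = Σfm² − (Σfm)²/n = 2186737.5 − 13050²/78 = 3372.1154
Population variance = 3372.1154 / 78 = 43.2322

43.232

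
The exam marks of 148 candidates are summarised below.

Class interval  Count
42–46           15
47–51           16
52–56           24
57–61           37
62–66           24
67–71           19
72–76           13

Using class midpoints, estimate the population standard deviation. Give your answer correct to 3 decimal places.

Midpoints: 44, 49, 54, 59, 64, 69, 74
n = 148, Σfm = 8732, mean = 59.0000
Σfm² = 526188
Σf(m − x̄)² = Σfm² − (Σfm)²/n = 526188 − 8732²/148 = 11000.0000
Population variance = 11000.0000 / 148 = 74.3243
Standard deviation = √74.3243 = 8.6212

8.621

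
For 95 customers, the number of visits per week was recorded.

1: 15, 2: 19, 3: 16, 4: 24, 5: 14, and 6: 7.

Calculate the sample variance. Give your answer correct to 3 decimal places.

2.297

Values: 1, 2, 3, 4, 5, 6
n = 95, Σfx = 309, mean = 3.2526
Σfx² = 1221
Σf(x − x̄)² = Σfx² − (Σfx)²/n = 1221 − 309²/95 = 215.9368
Sample variance = 215.9368 / 94 = 2.2972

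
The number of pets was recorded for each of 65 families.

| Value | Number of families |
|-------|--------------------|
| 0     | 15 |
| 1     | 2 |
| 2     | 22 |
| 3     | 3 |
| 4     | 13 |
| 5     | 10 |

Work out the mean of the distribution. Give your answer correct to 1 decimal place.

Values: 0, 1, 2, 3, 4, 5
Σfx = 15×0 + 2×1 + 22×2 + 3×3 + 13×4 + 10×5 = 157
n = Σf = 65
Mean = 157 / 65 = 2.4154

2.4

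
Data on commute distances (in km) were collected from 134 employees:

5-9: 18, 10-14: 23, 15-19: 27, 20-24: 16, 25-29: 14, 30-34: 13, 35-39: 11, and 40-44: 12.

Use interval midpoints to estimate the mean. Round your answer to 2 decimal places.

21.78

Midpoints: 7, 12, 17, 22, 27, 32, 37, 42
Σfm = 18×7 + 23×12 + 27×17 + 16×22 + 14×27 + 13×32 + 11×37 + 12×42 = 2918
n = Σf = 134
Mean = 2918 / 134 = 21.7761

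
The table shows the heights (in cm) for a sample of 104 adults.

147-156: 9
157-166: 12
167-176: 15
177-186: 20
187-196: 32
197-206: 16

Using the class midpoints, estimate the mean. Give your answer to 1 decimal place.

181.3

Midpoints: 151.5, 161.5, 171.5, 181.5, 191.5, 201.5
Σfm = 9×151.5 + 12×161.5 + 15×171.5 + 20×181.5 + 32×191.5 + 16×201.5 = 18856
n = Σf = 104
Mean = 18856 / 104 = 181.3077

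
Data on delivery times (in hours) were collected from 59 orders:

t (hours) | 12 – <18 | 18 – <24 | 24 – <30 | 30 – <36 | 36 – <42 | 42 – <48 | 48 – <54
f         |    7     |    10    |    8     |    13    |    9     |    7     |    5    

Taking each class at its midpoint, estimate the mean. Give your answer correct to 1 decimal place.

31.9

Midpoints: 15, 21, 27, 33, 39, 45, 51
Σfm = 7×15 + 10×21 + 8×27 + 13×33 + 9×39 + 7×45 + 5×51 = 1881
n = Σf = 59
Mean = 1881 / 59 = 31.8814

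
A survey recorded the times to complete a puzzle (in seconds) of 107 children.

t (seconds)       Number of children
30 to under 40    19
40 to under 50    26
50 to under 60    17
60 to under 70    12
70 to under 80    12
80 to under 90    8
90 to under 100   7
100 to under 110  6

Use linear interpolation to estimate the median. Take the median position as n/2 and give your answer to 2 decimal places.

Cumulative frequencies: 19, 45, 62, 74, 86, 94, 101, 107
n = 107; position = n/2 = 53.5.
This falls in the class 50 to under 60: L = 50, F = 45, f = 17, h = 10.
Median ≈ 50 + ((53.5 − 45) / 17) × 10 = 55.0000

55.00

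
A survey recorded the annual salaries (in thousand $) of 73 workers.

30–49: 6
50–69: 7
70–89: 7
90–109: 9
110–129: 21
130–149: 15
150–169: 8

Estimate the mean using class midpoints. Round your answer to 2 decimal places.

Midpoints: 39.5, 59.5, 79.5, 99.5, 119.5, 139.5, 159.5
Σfm = 6×39.5 + 7×59.5 + 7×79.5 + 9×99.5 + 21×119.5 + 15×139.5 + 8×159.5 = 7983.5
n = Σf = 73
Mean = 7983.5 / 73 = 109.3630

109.36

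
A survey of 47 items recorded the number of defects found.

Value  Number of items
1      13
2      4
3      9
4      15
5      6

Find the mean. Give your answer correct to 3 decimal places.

Values: 1, 2, 3, 4, 5
Σfx = 13×1 + 4×2 + 9×3 + 15×4 + 6×5 = 138
n = Σf = 47
Mean = 138 / 47 = 2.9362

2.936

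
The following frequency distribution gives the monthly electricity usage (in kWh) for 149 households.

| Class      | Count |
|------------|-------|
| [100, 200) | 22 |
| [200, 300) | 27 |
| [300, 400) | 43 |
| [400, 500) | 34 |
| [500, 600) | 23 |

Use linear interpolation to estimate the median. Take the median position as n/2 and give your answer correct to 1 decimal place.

359.3

Cumulative frequencies: 22, 49, 92, 126, 149
n = 149; position = n/2 = 74.5.
This falls in the class [300, 400): L = 300, F = 49, f = 43, h = 100.
Median ≈ 300 + ((74.5 − 49) / 43) × 100 = 359.3023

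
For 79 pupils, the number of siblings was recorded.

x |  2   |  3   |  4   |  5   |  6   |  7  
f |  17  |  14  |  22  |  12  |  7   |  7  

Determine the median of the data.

Cumulative frequencies: 17, 31, 53, 65, 72, 79
n = 79, so the median is the value in position (n+1)/2 = 40.
Position 40 falls at value 4.

4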